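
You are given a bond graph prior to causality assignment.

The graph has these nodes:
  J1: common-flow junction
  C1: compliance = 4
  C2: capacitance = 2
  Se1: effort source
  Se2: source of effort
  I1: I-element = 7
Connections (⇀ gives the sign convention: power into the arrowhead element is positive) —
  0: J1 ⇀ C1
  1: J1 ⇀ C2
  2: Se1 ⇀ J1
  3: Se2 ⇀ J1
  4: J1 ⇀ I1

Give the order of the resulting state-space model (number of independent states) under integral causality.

3  (C1, C2, I1 all integral)

β2 |J1  (Se1 (Se) sets effort on bond)
β3 |J1  (Se2 (Se) sets effort on bond)
β0 |J1  (prefer integral on C1)
β1 |J1  (C2 outputs effort q/C2)
β4 |I1  (only one flow-in slot at J1)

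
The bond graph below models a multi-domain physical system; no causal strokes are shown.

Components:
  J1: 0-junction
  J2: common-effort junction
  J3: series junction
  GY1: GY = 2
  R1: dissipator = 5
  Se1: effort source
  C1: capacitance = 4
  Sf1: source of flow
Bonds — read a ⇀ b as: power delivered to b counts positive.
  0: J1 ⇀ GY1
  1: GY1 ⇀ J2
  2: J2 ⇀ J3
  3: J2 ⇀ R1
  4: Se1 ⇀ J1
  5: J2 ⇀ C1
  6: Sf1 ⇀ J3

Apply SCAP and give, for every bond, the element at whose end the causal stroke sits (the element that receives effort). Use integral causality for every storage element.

β4 →J1  (source Se1 imposes e)
β6 →Sf1  (Sf1 (Sf) sets flow on bond)
β0 →GY1  (common-e at J1 fixed by 4)
β2 →J3  (J3 flow already set via bond 6)
β1 →GY1  (GY GY1: same side as bond 0)
β5 →J2  (C1: C, integral causality)
β3 →R1  (J2: bond 5 brought effort, rest push out)

#0 stroke at GY1
#1 stroke at GY1
#2 stroke at J3
#3 stroke at R1
#4 stroke at J1
#5 stroke at J2
#6 stroke at Sf1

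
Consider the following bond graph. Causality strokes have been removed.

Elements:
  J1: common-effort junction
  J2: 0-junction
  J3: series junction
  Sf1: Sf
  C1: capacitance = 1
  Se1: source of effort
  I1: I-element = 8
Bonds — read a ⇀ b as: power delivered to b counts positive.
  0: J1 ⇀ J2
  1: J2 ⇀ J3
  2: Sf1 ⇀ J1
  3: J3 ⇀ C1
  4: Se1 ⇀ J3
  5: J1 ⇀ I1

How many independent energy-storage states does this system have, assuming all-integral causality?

2  (C1, I1 all integral)

bond 2 →Sf1  (Sf1 fixes flow; stroke at Sf1)
bond 4 →J3  (Se1 fixes effort; stroke away)
bond 3 →J3  (C1 integral (e out))
bond 1 →J2  (only one flow-in slot at J3)
bond 0 →J1  (J2: bond 1 brought effort, rest push out)
bond 5 →I1  (J1: bond 0 brought effort, rest push out)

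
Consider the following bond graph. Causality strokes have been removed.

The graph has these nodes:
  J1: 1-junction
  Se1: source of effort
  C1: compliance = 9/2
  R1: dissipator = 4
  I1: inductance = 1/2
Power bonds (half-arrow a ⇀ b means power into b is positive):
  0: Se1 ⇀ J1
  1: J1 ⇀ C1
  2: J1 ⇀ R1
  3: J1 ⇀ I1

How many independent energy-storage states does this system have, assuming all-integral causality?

#0 stroke at J1  (Se1 (Se) sets effort on bond)
#1 stroke at J1  (C1 integral (e out))
#3 stroke at I1  (I1: I, integral causality)
#2 stroke at J1  (common-f at J1 fixed by 3)

2  (C1, I1 all integral)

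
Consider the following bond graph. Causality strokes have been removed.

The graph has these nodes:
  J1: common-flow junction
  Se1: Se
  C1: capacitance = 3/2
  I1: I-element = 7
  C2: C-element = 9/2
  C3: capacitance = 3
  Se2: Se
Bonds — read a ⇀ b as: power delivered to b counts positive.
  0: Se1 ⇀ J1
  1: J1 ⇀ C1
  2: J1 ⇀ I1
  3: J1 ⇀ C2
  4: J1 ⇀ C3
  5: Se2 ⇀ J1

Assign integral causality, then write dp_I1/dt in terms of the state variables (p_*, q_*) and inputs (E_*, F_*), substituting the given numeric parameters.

#0 stroke→J1  (Se1 fixes effort; stroke away)
#5 stroke→J1  (Se2 (Se) sets effort on bond)
#1 stroke→J1  (C1 outputs effort q/C1)
#2 stroke→I1  (I1 outputs flow p/I1)
#3 stroke→J1  (1-jn J1 has f-setter on 2)
#4 stroke→J1  (J1: bond 2 brought flow, rest push out)

dp_I1/dt = E_Se1 + E_Se2 - 2*q_C1/3 - 2*q_C2/9 - q_C3/3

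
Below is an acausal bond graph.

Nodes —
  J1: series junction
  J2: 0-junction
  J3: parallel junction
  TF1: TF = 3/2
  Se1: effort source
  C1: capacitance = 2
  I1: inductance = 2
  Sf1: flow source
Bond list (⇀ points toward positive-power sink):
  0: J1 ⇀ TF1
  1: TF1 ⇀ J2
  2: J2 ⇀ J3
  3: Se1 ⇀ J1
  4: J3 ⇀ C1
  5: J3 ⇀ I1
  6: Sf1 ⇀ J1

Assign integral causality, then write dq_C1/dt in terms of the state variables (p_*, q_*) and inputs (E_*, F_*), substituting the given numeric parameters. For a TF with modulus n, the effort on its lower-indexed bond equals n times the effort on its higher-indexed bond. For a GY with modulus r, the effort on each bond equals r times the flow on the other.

dq_C1/dt = 3*F_Sf1/2 - p_I1/2

#3 stroke→J1  (Se1 fixes effort; stroke away)
#6 stroke→Sf1  (Sf1 (Sf) sets flow on bond)
#0 stroke→J1  (J1: bond 6 brought flow, rest push out)
#1 stroke→TF1  (through TF1, causality passes straight; one stroke at TF1)
#2 stroke→J2  (only one effort-in slot at J2)
#4 stroke→J3  (prefer integral on C1)
#5 stroke→I1  (J3: bond 4 brought effort, rest push out)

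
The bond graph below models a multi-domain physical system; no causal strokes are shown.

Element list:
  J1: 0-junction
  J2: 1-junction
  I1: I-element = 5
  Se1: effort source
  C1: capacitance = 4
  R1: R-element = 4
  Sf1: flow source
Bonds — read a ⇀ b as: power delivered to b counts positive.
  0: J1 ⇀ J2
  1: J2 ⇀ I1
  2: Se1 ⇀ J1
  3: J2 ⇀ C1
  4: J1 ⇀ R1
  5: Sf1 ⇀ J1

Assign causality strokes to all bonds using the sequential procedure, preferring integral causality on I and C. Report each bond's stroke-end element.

bond 2 stroke→J1  (source Se1 imposes e)
bond 5 stroke→Sf1  (Sf1 (Sf) sets flow on bond)
bond 0 stroke→J2  (0-jn J1 has e-setter on 2)
bond 4 stroke→R1  (J1 effort already set via bond 2)
bond 1 stroke→I1  (prefer integral on I1)
bond 3 stroke→J2  (J2 flow already set via bond 1)

β0 stroke→J2
β1 stroke→I1
β2 stroke→J1
β3 stroke→J2
β4 stroke→R1
β5 stroke→Sf1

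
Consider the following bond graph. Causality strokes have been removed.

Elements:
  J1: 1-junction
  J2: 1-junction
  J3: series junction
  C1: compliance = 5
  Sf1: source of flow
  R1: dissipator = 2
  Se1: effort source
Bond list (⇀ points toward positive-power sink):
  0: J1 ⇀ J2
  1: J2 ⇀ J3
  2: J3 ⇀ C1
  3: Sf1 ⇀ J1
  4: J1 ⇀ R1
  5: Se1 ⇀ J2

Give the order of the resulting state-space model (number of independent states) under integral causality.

1  (C1 all integral)

β3 |Sf1  (Sf1 (Sf) sets flow on bond)
β5 |J2  (source Se1 imposes e)
β0 |J1  (common-f at J1 fixed by 3)
β4 |J1  (J1 flow already set via bond 3)
β1 |J2  (J2: bond 0 brought flow, rest push out)
β2 |J3  (J3: bond 1 brought flow, rest push out)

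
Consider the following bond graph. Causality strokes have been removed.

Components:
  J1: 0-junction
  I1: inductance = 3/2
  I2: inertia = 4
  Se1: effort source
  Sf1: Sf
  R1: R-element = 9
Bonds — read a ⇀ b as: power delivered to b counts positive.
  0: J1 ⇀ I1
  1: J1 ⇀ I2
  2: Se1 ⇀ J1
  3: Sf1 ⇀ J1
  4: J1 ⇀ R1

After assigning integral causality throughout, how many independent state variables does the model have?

β2 stroke at J1  (Se1: effort source, stroke at far end)
β3 stroke at Sf1  (source Sf1 imposes f)
β0 stroke at I1  (J1: bond 2 brought effort, rest push out)
β1 stroke at I2  (0-jn J1 has e-setter on 2)
β4 stroke at R1  (common-e at J1 fixed by 2)

2  (I1, I2 all integral)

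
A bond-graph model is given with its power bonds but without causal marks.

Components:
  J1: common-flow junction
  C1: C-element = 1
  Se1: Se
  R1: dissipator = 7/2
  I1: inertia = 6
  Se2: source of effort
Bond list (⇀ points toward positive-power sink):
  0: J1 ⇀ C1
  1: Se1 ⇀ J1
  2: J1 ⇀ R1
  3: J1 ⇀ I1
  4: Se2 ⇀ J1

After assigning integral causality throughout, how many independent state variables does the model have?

2  (C1, I1 all integral)

β1 stroke at J1  (source Se1 imposes e)
β4 stroke at J1  (Se2 fixes effort; stroke away)
β0 stroke at J1  (C1 outputs effort q/C1)
β3 stroke at I1  (I1 integral (f out))
β2 stroke at J1  (common-f at J1 fixed by 3)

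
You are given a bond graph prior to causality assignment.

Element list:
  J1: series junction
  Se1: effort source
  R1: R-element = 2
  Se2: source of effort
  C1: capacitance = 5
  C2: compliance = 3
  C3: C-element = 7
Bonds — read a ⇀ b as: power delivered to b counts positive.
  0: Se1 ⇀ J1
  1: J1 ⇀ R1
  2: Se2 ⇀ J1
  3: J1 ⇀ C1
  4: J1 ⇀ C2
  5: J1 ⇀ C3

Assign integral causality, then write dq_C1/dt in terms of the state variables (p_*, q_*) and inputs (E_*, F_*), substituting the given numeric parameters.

#0 |J1  (Se1: effort source, stroke at far end)
#2 |J1  (Se2 (Se) sets effort on bond)
#3 |J1  (C1 outputs effort q/C1)
#4 |J1  (C2: C, integral causality)
#5 |J1  (C3: C, integral causality)
#1 |R1  (J1 needs exactly one f-in)

dq_C1/dt = E_Se1/2 + E_Se2/2 - q_C1/10 - q_C2/6 - q_C3/14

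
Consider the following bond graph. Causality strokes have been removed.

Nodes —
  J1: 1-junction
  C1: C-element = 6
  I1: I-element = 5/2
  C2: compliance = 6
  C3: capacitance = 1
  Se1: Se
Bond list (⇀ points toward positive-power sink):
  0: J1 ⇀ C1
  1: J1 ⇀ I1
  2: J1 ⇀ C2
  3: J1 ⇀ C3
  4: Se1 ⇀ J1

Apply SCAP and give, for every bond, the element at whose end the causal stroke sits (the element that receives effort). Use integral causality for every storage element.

#4 →J1  (Se1: effort source, stroke at far end)
#0 →J1  (C1 integral (e out))
#1 →I1  (prefer integral on I1)
#2 →J1  (J1: bond 1 brought flow, rest push out)
#3 →J1  (J1: bond 1 brought flow, rest push out)

bond 0 |J1
bond 1 |I1
bond 2 |J1
bond 3 |J1
bond 4 |J1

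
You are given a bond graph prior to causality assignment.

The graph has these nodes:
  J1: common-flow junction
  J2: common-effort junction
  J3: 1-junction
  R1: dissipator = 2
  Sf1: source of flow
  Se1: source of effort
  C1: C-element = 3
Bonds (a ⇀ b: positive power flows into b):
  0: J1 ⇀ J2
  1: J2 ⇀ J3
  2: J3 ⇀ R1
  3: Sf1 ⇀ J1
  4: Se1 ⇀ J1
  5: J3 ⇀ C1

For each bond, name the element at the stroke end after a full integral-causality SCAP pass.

#0 →J1
#1 →J2
#2 →J3
#3 →Sf1
#4 →J1
#5 →J3

#3 →Sf1  (source Sf1 imposes f)
#4 →J1  (Se1 (Se) sets effort on bond)
#0 →J1  (J1 flow already set via bond 3)
#1 →J2  (J2 needs exactly one e-in)
#2 →J3  (common-f at J3 fixed by 1)
#5 →J3  (1-jn J3 has f-setter on 1)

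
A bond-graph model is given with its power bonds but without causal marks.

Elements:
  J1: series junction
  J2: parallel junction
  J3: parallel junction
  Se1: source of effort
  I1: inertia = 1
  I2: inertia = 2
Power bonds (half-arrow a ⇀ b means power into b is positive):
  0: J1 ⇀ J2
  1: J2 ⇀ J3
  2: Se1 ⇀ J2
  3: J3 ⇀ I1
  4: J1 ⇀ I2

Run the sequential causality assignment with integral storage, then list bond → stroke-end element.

#0 stroke→J1
#1 stroke→J3
#2 stroke→J2
#3 stroke→I1
#4 stroke→I2

β2 stroke at J2  (Se1 (Se) sets effort on bond)
β0 stroke at J1  (J2: bond 2 brought effort, rest push out)
β1 stroke at J3  (J2: bond 2 brought effort, rest push out)
β3 stroke at I1  (common-e at J3 fixed by 1)
β4 stroke at I2  (J1: last free bond brings flow in)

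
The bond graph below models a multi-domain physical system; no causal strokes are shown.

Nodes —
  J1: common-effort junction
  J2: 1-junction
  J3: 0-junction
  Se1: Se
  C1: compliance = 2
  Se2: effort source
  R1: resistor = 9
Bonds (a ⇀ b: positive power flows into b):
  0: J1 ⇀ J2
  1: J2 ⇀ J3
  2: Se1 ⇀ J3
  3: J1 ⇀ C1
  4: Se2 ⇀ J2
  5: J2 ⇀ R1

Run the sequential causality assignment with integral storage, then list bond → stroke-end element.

bond 2 stroke→J3  (Se1: effort source, stroke at far end)
bond 4 stroke→J2  (Se2 (Se) sets effort on bond)
bond 1 stroke→J2  (common-e at J3 fixed by 2)
bond 3 stroke→J1  (C1 outputs effort q/C1)
bond 0 stroke→J2  (0-jn J1 has e-setter on 3)
bond 5 stroke→R1  (only one flow-in slot at J2)

bond 0 |J2
bond 1 |J2
bond 2 |J3
bond 3 |J1
bond 4 |J2
bond 5 |R1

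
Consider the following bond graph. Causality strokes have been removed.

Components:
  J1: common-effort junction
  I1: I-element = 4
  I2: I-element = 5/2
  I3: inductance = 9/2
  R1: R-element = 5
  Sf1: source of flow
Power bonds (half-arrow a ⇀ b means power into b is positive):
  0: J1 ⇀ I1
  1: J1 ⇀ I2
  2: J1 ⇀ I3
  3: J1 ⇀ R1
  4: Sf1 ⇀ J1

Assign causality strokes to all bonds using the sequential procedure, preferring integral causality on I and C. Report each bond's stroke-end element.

bond 0 →I1
bond 1 →I2
bond 2 →I3
bond 3 →J1
bond 4 →Sf1

#4 |Sf1  (Sf1: flow source, stroke at near end)
#0 |I1  (I1 outputs flow p/I1)
#1 |I2  (prefer integral on I2)
#2 |I3  (I3 outputs flow p/I3)
#3 |J1  (J1: last free bond brings effort in)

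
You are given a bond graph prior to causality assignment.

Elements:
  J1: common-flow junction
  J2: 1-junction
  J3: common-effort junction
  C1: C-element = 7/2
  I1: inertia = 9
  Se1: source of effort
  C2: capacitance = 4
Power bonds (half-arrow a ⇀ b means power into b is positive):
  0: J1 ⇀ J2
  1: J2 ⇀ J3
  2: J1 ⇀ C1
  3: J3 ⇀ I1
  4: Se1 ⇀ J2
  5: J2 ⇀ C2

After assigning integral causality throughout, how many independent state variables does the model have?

3  (C1, C2, I1 all integral)

β4 stroke at J2  (source Se1 imposes e)
β2 stroke at J1  (prefer integral on C1)
β0 stroke at J2  (only one flow-in slot at J1)
β3 stroke at I1  (I1: I, integral causality)
β1 stroke at J3  (J3: last free bond brings effort in)
β5 stroke at J2  (J2: bond 1 brought flow, rest push out)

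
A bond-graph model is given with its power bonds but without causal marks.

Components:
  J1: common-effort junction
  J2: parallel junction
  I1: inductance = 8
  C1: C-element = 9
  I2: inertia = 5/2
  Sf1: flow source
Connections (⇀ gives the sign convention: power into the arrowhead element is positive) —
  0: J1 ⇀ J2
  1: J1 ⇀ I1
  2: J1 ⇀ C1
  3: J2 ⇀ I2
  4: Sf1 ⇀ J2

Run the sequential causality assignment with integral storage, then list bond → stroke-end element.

b4 |Sf1  (Sf1 (Sf) sets flow on bond)
b1 |I1  (I1: I, integral causality)
b2 |J1  (C1 integral (e out))
b0 |J2  (J1 effort already set via bond 2)
b3 |I2  (0-jn J2 has e-setter on 0)

b0 stroke at J2
b1 stroke at I1
b2 stroke at J1
b3 stroke at I2
b4 stroke at Sf1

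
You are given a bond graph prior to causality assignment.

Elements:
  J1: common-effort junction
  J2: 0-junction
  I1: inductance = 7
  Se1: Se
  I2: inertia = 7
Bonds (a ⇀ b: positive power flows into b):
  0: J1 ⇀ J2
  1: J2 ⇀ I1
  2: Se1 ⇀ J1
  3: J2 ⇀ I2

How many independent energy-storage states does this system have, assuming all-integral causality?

2  (I1, I2 all integral)

β2 |J1  (Se1 (Se) sets effort on bond)
β0 |J2  (common-e at J1 fixed by 2)
β1 |I1  (common-e at J2 fixed by 0)
β3 |I2  (J2 effort already set via bond 0)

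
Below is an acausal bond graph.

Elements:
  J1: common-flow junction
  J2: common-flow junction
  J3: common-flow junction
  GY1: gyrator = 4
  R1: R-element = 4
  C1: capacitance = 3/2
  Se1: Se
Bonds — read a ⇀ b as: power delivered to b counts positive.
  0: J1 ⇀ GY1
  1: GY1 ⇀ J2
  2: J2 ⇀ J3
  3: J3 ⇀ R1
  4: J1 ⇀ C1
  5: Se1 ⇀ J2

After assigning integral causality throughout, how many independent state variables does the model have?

1  (C1 all integral)

b5 stroke→J2  (Se1 (Se) sets effort on bond)
b4 stroke→J1  (prefer integral on C1)
b0 stroke→GY1  (closing 1-jn rule on J1)
b1 stroke→GY1  (through GY1, causality inverts; strokes same side of GY1)
b2 stroke→J2  (J2 flow already set via bond 1)
b3 stroke→J3  (1-jn J3 has f-setter on 2)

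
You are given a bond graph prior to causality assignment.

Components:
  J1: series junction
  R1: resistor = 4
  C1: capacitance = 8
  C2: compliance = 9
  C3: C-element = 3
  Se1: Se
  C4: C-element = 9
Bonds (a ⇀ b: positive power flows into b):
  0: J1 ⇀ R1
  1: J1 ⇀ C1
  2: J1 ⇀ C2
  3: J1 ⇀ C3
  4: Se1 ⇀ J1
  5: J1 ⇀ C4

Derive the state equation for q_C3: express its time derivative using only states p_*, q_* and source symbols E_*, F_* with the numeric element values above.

b4 stroke at J1  (Se1 (Se) sets effort on bond)
b1 stroke at J1  (prefer integral on C1)
b2 stroke at J1  (C2: C, integral causality)
b3 stroke at J1  (C3 integral (e out))
b5 stroke at J1  (C4: C, integral causality)
b0 stroke at R1  (J1: last free bond brings flow in)

dq_C3/dt = E_Se1/4 - q_C1/32 - q_C2/36 - q_C3/12 - q_C4/36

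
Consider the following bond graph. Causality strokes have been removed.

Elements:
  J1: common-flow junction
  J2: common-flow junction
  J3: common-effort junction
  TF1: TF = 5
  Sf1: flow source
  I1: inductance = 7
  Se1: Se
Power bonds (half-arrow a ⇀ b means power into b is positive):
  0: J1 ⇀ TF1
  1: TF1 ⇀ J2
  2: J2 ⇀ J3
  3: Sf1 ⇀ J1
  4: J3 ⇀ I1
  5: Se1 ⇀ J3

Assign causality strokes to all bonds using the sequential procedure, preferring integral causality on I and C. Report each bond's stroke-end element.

bond 3 |Sf1  (Sf1: flow source, stroke at near end)
bond 5 |J3  (Se1 (Se) sets effort on bond)
bond 0 |J1  (1-jn J1 has f-setter on 3)
bond 2 |J2  (J3 effort already set via bond 5)
bond 4 |I1  (0-jn J3 has e-setter on 5)
bond 1 |TF1  (TF TF1: opposite of bond 0)

#0 →J1
#1 →TF1
#2 →J2
#3 →Sf1
#4 →I1
#5 →J3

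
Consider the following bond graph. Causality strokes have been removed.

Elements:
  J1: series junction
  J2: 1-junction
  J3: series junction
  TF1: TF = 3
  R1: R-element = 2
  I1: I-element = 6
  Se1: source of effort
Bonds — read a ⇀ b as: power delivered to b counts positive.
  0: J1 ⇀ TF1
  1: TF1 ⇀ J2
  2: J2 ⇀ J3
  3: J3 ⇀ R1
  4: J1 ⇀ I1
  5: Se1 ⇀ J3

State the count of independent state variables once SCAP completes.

1  (I1 all integral)

#5 stroke→J3  (Se1: effort source, stroke at far end)
#4 stroke→I1  (I1 outputs flow p/I1)
#0 stroke→J1  (J1 flow already set via bond 4)
#1 stroke→TF1  (through TF1, causality passes straight; one stroke at TF1)
#2 stroke→J2  (J2: bond 1 brought flow, rest push out)
#3 stroke→J3  (1-jn J3 has f-setter on 2)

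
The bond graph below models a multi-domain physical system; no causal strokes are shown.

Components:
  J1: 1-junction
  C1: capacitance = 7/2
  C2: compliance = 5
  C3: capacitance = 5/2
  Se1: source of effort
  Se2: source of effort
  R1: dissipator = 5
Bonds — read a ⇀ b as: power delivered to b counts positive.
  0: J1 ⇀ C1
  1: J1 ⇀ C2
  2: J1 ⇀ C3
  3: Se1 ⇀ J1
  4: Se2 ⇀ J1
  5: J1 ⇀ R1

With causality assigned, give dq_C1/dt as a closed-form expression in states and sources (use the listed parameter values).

β3 stroke→J1  (Se1 (Se) sets effort on bond)
β4 stroke→J1  (Se2 (Se) sets effort on bond)
β0 stroke→J1  (prefer integral on C1)
β1 stroke→J1  (C2 outputs effort q/C2)
β2 stroke→J1  (C3: C, integral causality)
β5 stroke→R1  (J1: last free bond brings flow in)

dq_C1/dt = E_Se1/5 + E_Se2/5 - 2*q_C1/35 - q_C2/25 - 2*q_C3/25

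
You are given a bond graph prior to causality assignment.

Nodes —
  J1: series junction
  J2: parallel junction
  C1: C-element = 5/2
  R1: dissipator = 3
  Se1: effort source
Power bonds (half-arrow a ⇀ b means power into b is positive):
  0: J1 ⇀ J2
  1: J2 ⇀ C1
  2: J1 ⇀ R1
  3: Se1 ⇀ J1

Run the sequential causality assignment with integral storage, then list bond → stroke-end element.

β3 stroke→J1  (source Se1 imposes e)
β1 stroke→J2  (C1 outputs effort q/C1)
β0 stroke→J1  (common-e at J2 fixed by 1)
β2 stroke→R1  (only one flow-in slot at J1)

β0 →J1
β1 →J2
β2 →R1
β3 →J1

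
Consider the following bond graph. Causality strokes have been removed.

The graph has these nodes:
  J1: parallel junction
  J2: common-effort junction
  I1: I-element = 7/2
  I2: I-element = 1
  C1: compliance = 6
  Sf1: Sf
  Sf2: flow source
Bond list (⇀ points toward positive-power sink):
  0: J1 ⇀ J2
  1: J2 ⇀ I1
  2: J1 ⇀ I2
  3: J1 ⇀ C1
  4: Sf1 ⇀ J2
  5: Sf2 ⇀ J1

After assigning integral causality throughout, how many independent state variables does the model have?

3  (C1, I1, I2 all integral)

#4 stroke at Sf1  (Sf1: flow source, stroke at near end)
#5 stroke at Sf2  (Sf2 fixes flow; stroke at Sf2)
#1 stroke at I1  (I1 integral (f out))
#0 stroke at J2  (J2: last free bond brings effort in)
#2 stroke at I2  (I2 integral (f out))
#3 stroke at J1  (J1 needs exactly one e-in)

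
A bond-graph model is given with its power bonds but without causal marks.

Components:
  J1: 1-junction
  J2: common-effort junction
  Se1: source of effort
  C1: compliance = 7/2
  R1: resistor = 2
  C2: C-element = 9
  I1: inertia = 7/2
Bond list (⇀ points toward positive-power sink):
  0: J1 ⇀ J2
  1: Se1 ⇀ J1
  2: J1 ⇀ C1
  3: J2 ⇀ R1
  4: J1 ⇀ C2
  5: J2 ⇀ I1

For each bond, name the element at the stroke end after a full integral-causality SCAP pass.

bond 0 →J2
bond 1 →J1
bond 2 →J1
bond 3 →R1
bond 4 →J1
bond 5 →I1

β1 →J1  (Se1 fixes effort; stroke away)
β2 →J1  (C1: C, integral causality)
β4 →J1  (C2: C, integral causality)
β0 →J2  (J1: last free bond brings flow in)
β3 →R1  (J2: bond 0 brought effort, rest push out)
β5 →I1  (common-e at J2 fixed by 0)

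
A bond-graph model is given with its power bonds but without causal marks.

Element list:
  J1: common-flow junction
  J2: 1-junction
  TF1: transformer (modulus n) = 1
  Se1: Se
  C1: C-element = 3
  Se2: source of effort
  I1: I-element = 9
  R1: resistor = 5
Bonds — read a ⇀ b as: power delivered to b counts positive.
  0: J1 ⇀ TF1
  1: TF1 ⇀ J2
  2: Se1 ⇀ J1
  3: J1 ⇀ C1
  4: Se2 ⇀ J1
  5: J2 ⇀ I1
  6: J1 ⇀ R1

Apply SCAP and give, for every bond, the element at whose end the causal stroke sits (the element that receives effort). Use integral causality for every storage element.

β2 stroke at J1  (Se1: effort source, stroke at far end)
β4 stroke at J1  (Se2 (Se) sets effort on bond)
β3 stroke at J1  (C1: C, integral causality)
β5 stroke at I1  (I1: I, integral causality)
β1 stroke at J2  (J2 flow already set via bond 5)
β0 stroke at TF1  (TF TF1: opposite of bond 1)
β6 stroke at J1  (J1 flow already set via bond 0)

#0 stroke→TF1
#1 stroke→J2
#2 stroke→J1
#3 stroke→J1
#4 stroke→J1
#5 stroke→I1
#6 stroke→J1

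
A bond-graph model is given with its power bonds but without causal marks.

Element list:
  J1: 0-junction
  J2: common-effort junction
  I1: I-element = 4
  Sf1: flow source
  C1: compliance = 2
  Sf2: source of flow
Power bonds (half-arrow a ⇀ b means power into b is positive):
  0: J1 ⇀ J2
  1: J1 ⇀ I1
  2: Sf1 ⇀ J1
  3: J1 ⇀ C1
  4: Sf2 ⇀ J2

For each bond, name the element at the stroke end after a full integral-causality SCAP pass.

b0 |J2
b1 |I1
b2 |Sf1
b3 |J1
b4 |Sf2

bond 2 →Sf1  (Sf1 (Sf) sets flow on bond)
bond 4 →Sf2  (Sf2: flow source, stroke at near end)
bond 0 →J2  (J2: last free bond brings effort in)
bond 1 →I1  (prefer integral on I1)
bond 3 →J1  (J1 needs exactly one e-in)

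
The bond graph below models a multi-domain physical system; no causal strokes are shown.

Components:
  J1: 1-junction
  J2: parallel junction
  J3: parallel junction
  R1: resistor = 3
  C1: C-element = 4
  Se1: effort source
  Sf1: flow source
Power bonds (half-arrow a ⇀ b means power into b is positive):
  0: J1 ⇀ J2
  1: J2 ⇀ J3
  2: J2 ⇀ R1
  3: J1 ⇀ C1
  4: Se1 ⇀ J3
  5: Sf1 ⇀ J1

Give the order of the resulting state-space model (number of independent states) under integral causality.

β4 →J3  (source Se1 imposes e)
β5 →Sf1  (source Sf1 imposes f)
β0 →J1  (J1 flow already set via bond 5)
β3 →J1  (J1: bond 5 brought flow, rest push out)
β1 →J2  (J3: bond 4 brought effort, rest push out)
β2 →R1  (0-jn J2 has e-setter on 1)

1  (C1 all integral)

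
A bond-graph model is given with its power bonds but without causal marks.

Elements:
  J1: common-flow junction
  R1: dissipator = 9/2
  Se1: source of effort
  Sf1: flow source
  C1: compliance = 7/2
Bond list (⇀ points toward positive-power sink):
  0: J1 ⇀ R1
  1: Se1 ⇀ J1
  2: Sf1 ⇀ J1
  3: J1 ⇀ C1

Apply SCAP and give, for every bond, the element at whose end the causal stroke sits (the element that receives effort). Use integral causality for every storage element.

#0 →J1
#1 →J1
#2 →Sf1
#3 →J1

β1 →J1  (Se1 fixes effort; stroke away)
β2 →Sf1  (Sf1 fixes flow; stroke at Sf1)
β0 →J1  (common-f at J1 fixed by 2)
β3 →J1  (J1 flow already set via bond 2)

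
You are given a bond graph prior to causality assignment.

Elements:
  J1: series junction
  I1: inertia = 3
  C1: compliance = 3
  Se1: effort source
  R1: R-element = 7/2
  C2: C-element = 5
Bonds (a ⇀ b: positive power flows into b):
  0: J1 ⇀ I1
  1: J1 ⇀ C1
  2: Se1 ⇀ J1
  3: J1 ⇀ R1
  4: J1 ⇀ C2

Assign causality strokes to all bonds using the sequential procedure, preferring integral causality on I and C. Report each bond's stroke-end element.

b2 |J1  (Se1 fixes effort; stroke away)
b0 |I1  (prefer integral on I1)
b1 |J1  (1-jn J1 has f-setter on 0)
b3 |J1  (1-jn J1 has f-setter on 0)
b4 |J1  (J1: bond 0 brought flow, rest push out)

b0 →I1
b1 →J1
b2 →J1
b3 →J1
b4 →J1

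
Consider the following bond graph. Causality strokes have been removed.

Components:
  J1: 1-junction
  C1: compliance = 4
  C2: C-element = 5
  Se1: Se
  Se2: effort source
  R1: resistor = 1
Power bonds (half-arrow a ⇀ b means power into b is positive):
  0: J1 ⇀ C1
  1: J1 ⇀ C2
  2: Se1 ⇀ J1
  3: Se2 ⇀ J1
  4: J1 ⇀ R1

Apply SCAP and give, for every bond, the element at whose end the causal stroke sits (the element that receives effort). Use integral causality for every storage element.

#0 stroke→J1
#1 stroke→J1
#2 stroke→J1
#3 stroke→J1
#4 stroke→R1

bond 2 →J1  (Se1: effort source, stroke at far end)
bond 3 →J1  (Se2 fixes effort; stroke away)
bond 0 →J1  (prefer integral on C1)
bond 1 →J1  (C2 integral (e out))
bond 4 →R1  (only one flow-in slot at J1)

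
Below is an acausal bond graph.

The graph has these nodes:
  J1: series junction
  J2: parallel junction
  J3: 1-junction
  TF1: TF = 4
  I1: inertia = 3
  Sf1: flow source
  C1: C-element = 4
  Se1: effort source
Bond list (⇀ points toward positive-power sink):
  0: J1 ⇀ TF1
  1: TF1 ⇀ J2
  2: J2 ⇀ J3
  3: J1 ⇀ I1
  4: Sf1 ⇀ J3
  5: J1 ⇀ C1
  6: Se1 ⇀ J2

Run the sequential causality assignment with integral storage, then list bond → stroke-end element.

β0 |J1
β1 |TF1
β2 |J3
β3 |I1
β4 |Sf1
β5 |J1
β6 |J2

bond 4 →Sf1  (Sf1 (Sf) sets flow on bond)
bond 6 →J2  (source Se1 imposes e)
bond 1 →TF1  (0-jn J2 has e-setter on 6)
bond 2 →J3  (0-jn J2 has e-setter on 6)
bond 0 →J1  (TF1: transformer flips bond 1)
bond 3 →I1  (prefer integral on I1)
bond 5 →J1  (common-f at J1 fixed by 3)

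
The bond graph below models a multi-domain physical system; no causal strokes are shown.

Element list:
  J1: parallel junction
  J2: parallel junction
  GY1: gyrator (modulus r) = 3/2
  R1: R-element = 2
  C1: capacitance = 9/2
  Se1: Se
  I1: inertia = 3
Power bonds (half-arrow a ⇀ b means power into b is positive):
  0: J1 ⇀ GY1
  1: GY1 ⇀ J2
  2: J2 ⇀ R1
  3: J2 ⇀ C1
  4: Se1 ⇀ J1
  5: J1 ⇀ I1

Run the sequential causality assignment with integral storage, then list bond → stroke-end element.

β0 |GY1
β1 |GY1
β2 |R1
β3 |J2
β4 |J1
β5 |I1

b4 stroke→J1  (source Se1 imposes e)
b0 stroke→GY1  (0-jn J1 has e-setter on 4)
b5 stroke→I1  (J1 effort already set via bond 4)
b1 stroke→GY1  (through GY1, causality inverts; strokes same side of GY1)
b3 stroke→J2  (C1: C, integral causality)
b2 stroke→R1  (J2: bond 3 brought effort, rest push out)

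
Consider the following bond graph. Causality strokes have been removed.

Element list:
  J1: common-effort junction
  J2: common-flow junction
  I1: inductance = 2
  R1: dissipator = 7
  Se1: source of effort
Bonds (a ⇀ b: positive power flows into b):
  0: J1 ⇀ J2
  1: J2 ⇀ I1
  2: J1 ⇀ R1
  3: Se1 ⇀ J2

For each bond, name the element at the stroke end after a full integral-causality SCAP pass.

b0 stroke at J2
b1 stroke at I1
b2 stroke at J1
b3 stroke at J2

b3 →J2  (Se1 fixes effort; stroke away)
b1 →I1  (I1 integral (f out))
b0 →J2  (J2 flow already set via bond 1)
b2 →J1  (J1: last free bond brings effort in)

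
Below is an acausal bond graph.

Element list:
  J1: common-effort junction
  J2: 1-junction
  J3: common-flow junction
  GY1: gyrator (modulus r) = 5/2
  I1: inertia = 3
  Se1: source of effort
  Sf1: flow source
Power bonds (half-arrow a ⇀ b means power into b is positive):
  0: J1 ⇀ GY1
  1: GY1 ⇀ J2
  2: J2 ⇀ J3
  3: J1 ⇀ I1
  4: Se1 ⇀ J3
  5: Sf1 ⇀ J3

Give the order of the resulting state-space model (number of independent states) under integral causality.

bond 4 stroke at J3  (Se1 fixes effort; stroke away)
bond 5 stroke at Sf1  (Sf1 fixes flow; stroke at Sf1)
bond 2 stroke at J3  (J3 flow already set via bond 5)
bond 1 stroke at J2  (J2: bond 2 brought flow, rest push out)
bond 0 stroke at J1  (GY1: gyrator matches bond 1)
bond 3 stroke at I1  (J1: bond 0 brought effort, rest push out)

1  (I1 all integral)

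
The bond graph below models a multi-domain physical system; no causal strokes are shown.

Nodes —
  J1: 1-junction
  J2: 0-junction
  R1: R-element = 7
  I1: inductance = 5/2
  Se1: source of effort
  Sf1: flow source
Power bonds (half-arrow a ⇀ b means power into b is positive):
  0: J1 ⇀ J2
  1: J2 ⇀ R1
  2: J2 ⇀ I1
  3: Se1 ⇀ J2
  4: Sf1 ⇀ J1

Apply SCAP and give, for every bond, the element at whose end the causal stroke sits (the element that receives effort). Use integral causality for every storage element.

b3 |J2  (Se1 fixes effort; stroke away)
b4 |Sf1  (Sf1 fixes flow; stroke at Sf1)
b0 |J1  (J1 flow already set via bond 4)
b1 |R1  (common-e at J2 fixed by 3)
b2 |I1  (J2: bond 3 brought effort, rest push out)

bond 0 stroke at J1
bond 1 stroke at R1
bond 2 stroke at I1
bond 3 stroke at J2
bond 4 stroke at Sf1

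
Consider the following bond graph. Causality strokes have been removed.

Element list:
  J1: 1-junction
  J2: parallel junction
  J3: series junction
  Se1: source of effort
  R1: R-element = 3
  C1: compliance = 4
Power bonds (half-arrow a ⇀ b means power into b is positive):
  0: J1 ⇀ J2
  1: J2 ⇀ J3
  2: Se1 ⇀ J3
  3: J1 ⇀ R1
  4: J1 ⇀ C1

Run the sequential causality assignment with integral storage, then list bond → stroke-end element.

#0 |J1
#1 |J2
#2 |J3
#3 |R1
#4 |J1

β2 stroke→J3  (source Se1 imposes e)
β1 stroke→J2  (J3: last free bond brings flow in)
β0 stroke→J1  (0-jn J2 has e-setter on 1)
β4 stroke→J1  (C1: C, integral causality)
β3 stroke→R1  (only one flow-in slot at J1)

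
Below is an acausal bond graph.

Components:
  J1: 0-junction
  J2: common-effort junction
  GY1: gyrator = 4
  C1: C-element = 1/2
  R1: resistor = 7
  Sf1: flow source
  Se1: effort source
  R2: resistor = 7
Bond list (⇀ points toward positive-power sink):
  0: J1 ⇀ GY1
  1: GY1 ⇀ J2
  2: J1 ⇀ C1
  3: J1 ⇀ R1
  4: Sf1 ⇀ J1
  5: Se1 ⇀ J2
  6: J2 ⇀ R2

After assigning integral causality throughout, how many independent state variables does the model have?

1  (C1 all integral)

bond 4 |Sf1  (Sf1: flow source, stroke at near end)
bond 5 |J2  (Se1 fixes effort; stroke away)
bond 1 |GY1  (common-e at J2 fixed by 5)
bond 6 |R2  (J2: bond 5 brought effort, rest push out)
bond 0 |GY1  (GY GY1: same side as bond 1)
bond 2 |J1  (C1: C, integral causality)
bond 3 |R1  (common-e at J1 fixed by 2)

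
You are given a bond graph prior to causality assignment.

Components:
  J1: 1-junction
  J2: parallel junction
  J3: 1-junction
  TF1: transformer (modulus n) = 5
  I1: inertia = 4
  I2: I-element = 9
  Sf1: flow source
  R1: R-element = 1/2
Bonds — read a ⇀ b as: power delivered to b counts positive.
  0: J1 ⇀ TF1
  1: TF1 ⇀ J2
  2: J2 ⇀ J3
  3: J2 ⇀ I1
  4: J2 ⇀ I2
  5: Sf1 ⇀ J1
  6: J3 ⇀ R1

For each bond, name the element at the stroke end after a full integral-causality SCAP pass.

#0 stroke→J1
#1 stroke→TF1
#2 stroke→J2
#3 stroke→I1
#4 stroke→I2
#5 stroke→Sf1
#6 stroke→J3

β5 stroke at Sf1  (Sf1: flow source, stroke at near end)
β0 stroke at J1  (1-jn J1 has f-setter on 5)
β1 stroke at TF1  (through TF1, causality passes straight; one stroke at TF1)
β3 stroke at I1  (I1: I, integral causality)
β4 stroke at I2  (I2 outputs flow p/I2)
β2 stroke at J2  (closing 0-jn rule on J2)
β6 stroke at J3  (1-jn J3 has f-setter on 2)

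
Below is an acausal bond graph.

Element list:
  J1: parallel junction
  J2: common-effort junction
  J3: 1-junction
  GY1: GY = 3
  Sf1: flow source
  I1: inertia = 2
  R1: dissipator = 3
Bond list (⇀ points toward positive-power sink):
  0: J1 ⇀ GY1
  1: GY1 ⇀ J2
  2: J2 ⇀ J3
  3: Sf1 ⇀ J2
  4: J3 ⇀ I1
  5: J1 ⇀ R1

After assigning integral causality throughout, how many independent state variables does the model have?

β3 |Sf1  (Sf1 fixes flow; stroke at Sf1)
β4 |I1  (I1 outputs flow p/I1)
β2 |J3  (J3 flow already set via bond 4)
β1 |J2  (J2: last free bond brings effort in)
β0 |J1  (GY1: gyrator matches bond 1)
β5 |R1  (J1 effort already set via bond 0)

1  (I1 all integral)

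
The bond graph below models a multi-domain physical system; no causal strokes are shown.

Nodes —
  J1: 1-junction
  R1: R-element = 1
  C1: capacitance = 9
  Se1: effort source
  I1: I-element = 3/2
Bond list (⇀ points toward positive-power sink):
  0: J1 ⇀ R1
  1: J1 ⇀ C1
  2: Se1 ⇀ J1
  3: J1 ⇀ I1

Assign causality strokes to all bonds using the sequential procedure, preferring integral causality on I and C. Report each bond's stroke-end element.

b2 stroke at J1  (source Se1 imposes e)
b1 stroke at J1  (C1 integral (e out))
b3 stroke at I1  (prefer integral on I1)
b0 stroke at J1  (common-f at J1 fixed by 3)

#0 |J1
#1 |J1
#2 |J1
#3 |I1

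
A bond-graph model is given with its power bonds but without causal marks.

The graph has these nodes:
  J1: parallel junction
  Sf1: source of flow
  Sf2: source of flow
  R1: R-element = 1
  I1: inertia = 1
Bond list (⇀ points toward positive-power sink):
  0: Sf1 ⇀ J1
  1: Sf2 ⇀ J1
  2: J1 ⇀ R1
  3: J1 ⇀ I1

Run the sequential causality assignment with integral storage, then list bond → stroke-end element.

bond 0 →Sf1
bond 1 →Sf2
bond 2 →J1
bond 3 →I1

b0 →Sf1  (Sf1 (Sf) sets flow on bond)
b1 →Sf2  (source Sf2 imposes f)
b3 →I1  (I1: I, integral causality)
b2 →J1  (J1 needs exactly one e-in)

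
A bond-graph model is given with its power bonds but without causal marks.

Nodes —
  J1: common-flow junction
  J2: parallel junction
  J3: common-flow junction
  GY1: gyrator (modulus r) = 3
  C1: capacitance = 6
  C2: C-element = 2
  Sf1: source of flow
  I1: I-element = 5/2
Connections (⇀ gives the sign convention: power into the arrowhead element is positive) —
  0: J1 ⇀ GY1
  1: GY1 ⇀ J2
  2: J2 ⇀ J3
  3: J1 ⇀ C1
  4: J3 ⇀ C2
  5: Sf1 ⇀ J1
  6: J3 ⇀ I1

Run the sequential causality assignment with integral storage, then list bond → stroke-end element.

β0 →J1
β1 →J2
β2 →J3
β3 →J1
β4 →J3
β5 →Sf1
β6 →I1

bond 5 stroke→Sf1  (Sf1 fixes flow; stroke at Sf1)
bond 0 stroke→J1  (J1 flow already set via bond 5)
bond 3 stroke→J1  (1-jn J1 has f-setter on 5)
bond 1 stroke→J2  (through GY1, causality inverts; strokes same side of GY1)
bond 2 stroke→J3  (J2: bond 1 brought effort, rest push out)
bond 4 stroke→J3  (C2: C, integral causality)
bond 6 stroke→I1  (J3 needs exactly one f-in)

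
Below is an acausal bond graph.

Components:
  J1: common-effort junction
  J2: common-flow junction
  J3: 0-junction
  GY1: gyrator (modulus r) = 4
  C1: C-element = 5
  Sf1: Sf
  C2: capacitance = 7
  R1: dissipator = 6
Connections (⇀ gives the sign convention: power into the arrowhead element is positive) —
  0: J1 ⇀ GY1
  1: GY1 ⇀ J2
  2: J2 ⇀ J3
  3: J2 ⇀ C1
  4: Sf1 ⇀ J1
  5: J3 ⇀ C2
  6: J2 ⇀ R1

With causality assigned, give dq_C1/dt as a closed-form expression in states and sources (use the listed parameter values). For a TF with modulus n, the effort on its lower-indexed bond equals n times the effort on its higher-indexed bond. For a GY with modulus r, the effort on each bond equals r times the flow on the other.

bond 4 →Sf1  (Sf1 (Sf) sets flow on bond)
bond 0 →J1  (J1: last free bond brings effort in)
bond 1 →J2  (GY GY1: same side as bond 0)
bond 3 →J2  (C1 outputs effort q/C1)
bond 5 →J3  (C2 outputs effort q/C2)
bond 2 →J2  (J3 effort already set via bond 5)
bond 6 →R1  (J2: last free bond brings flow in)

dq_C1/dt = 2*F_Sf1/3 - q_C1/30 - q_C2/42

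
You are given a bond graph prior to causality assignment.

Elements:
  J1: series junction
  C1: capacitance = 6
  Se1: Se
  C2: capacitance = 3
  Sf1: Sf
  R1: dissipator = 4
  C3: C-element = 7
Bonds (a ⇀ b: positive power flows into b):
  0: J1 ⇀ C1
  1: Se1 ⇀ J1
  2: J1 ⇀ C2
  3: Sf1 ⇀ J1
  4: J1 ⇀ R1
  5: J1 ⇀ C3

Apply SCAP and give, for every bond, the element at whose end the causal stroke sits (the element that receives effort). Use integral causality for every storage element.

b0 stroke at J1
b1 stroke at J1
b2 stroke at J1
b3 stroke at Sf1
b4 stroke at J1
b5 stroke at J1

#1 stroke at J1  (Se1: effort source, stroke at far end)
#3 stroke at Sf1  (Sf1 fixes flow; stroke at Sf1)
#0 stroke at J1  (1-jn J1 has f-setter on 3)
#2 stroke at J1  (J1: bond 3 brought flow, rest push out)
#4 stroke at J1  (J1: bond 3 brought flow, rest push out)
#5 stroke at J1  (J1: bond 3 brought flow, rest push out)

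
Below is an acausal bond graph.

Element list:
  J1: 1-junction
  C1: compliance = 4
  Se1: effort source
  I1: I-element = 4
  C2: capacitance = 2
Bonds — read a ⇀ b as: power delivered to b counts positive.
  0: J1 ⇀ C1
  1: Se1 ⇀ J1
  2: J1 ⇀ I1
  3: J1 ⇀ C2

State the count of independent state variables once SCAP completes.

#1 stroke at J1  (Se1 (Se) sets effort on bond)
#0 stroke at J1  (C1 integral (e out))
#2 stroke at I1  (I1: I, integral causality)
#3 stroke at J1  (J1 flow already set via bond 2)

3  (C1, C2, I1 all integral)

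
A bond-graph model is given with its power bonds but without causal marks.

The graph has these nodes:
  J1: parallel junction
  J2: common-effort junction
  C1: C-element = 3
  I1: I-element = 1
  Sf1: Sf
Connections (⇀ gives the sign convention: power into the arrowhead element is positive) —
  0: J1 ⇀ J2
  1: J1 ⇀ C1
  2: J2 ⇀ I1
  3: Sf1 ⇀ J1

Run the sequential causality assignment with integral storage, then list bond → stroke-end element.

β0 |J2
β1 |J1
β2 |I1
β3 |Sf1

b3 →Sf1  (Sf1 (Sf) sets flow on bond)
b1 →J1  (C1 integral (e out))
b0 →J2  (0-jn J1 has e-setter on 1)
b2 →I1  (J2 effort already set via bond 0)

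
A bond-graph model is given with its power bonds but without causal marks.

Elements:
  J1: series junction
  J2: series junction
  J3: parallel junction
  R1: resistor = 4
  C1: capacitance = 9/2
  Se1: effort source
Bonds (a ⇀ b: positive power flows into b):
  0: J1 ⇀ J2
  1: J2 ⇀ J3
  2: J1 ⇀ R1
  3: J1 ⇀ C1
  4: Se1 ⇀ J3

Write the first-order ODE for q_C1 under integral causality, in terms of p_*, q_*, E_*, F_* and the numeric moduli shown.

dq_C1/dt = -E_Se1/4 - q_C1/18

β4 →J3  (Se1 fixes effort; stroke away)
β1 →J2  (J3 effort already set via bond 4)
β0 →J1  (J2 needs exactly one f-in)
β3 →J1  (C1 integral (e out))
β2 →R1  (J1: last free bond brings flow in)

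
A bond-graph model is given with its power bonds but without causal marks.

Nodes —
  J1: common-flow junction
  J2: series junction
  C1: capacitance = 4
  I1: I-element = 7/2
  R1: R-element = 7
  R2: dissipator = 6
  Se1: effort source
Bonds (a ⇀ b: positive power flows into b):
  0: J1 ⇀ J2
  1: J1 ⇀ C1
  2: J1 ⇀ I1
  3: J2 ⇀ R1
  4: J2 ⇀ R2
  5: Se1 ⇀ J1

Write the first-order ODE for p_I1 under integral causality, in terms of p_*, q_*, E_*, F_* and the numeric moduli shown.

dp_I1/dt = E_Se1 - 26*p_I1/7 - q_C1/4

b5 stroke at J1  (Se1 fixes effort; stroke away)
b1 stroke at J1  (C1 outputs effort q/C1)
b2 stroke at I1  (I1 integral (f out))
b0 stroke at J1  (J1 flow already set via bond 2)
b3 stroke at J2  (J2 flow already set via bond 0)
b4 stroke at J2  (common-f at J2 fixed by 0)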